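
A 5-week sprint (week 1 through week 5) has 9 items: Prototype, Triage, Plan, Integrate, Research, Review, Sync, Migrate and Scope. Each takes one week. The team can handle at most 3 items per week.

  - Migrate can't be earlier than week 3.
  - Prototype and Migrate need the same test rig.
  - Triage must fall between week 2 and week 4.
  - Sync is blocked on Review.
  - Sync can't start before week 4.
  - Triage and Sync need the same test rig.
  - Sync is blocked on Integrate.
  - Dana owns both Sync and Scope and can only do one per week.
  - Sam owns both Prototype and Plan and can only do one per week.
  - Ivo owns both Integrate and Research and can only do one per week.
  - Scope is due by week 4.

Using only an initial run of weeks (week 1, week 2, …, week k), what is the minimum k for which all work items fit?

4 weeks

The precedence chain requires at least 2 distinct weeks.
With at most 3 per week and 9 work items, at least 3 weeks are needed.
Sync can't be placed before week 4, so the schedule must run through at least week 4.
4 works (last occupied week: week 4): for example Prototype -> week 1, Plan -> week 2, Triage -> week 2, Review -> week 1, Scope -> week 3, Sync -> week 4, Migrate -> week 3, Research -> week 2, Integrate -> week 1.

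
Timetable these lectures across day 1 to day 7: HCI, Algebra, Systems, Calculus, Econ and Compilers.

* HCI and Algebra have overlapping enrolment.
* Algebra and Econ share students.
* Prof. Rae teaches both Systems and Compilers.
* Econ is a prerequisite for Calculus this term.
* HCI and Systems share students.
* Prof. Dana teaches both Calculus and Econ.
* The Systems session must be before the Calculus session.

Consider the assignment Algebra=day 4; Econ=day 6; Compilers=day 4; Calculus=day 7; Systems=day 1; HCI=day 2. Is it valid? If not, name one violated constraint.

Algebra and Econ share students — holds.
The Systems session must be before the Calculus session — holds.
HCI and Algebra have overlapping enrolment — holds.
Prof. Dana teaches both Calculus and Econ — holds.
HCI and Systems share students — holds.
Prof. Rae teaches both Systems and Compilers — holds.
Econ is a prerequisite for Calculus this term — holds.

Valid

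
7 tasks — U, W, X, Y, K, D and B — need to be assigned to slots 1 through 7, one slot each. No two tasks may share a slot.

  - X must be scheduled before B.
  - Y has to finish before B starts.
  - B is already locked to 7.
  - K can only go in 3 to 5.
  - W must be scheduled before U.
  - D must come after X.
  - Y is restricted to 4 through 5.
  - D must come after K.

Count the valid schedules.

16

Splitting on U: it can be 2 (4), 3 (4), 4 (2), 5 (2), 6 (4). Listing each branch's schedules as (W, X, Y, K, D, B):
U=2: (1,3,4,5,6,7) (1,3,5,4,6,7) (1,4,5,3,6,7) (1,5,4,3,6,7) — 4.
U=3: (1,2,4,5,6,7) (1,2,5,4,6,7) (2,1,4,5,6,7) (2,1,5,4,6,7) — 4.
U=4: (1,2,5,3,6,7) (2,1,5,3,6,7) — 2.
U=5: (1,2,4,3,6,7) (2,1,4,3,6,7) — 2.
U=6: (1,2,4,3,5,7) (1,2,5,3,4,7) (2,1,4,3,5,7) (2,1,5,3,4,7) — 4.
Summing: 4 + 4 + 2 + 2 + 4 = 16.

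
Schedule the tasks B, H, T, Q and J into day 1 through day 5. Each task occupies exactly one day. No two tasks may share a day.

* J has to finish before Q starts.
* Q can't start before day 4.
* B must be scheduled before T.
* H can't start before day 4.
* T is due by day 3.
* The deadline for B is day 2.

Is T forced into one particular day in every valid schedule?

T can be day 2 (e.g. T=day 2, B=day 1, Q=day 4, J=day 3, H=day 5) or day 3 (e.g. J -> day 2; T -> day 3; Q -> day 4; H -> day 5; B -> day 1).

No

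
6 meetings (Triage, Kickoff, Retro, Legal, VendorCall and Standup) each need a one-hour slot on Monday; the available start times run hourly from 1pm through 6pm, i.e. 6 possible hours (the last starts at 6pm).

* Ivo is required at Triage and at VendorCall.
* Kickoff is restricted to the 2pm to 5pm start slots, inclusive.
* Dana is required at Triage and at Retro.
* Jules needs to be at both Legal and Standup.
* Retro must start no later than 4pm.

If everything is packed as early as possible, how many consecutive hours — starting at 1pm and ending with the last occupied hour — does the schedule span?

Kickoff can't be placed before 2pm — that is hour 2 counting from 1pm — so the schedule must run through at least 2 hours.
2 works (last occupied hour: 2pm): for example Triage in 1pm; VendorCall in 2pm; Legal in 1pm; Kickoff in 2pm; Retro in 2pm; Standup in 2pm.

2 hours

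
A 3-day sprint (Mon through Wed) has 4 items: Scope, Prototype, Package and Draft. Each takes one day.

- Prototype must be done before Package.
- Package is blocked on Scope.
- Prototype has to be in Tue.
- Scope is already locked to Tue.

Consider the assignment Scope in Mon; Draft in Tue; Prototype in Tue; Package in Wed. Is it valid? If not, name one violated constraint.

Prototype has to be in Tue — holds.
Package is blocked on Scope — holds.
Scope is already locked to Tue — violated.
Prototype must be done before Package — holds.

No — it violates: Scope is already locked to Tue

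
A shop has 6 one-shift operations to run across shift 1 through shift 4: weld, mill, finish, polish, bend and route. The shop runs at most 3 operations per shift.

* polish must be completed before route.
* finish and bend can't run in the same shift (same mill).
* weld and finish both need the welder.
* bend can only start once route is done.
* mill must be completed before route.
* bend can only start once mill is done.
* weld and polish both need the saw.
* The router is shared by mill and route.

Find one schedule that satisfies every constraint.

finish -> shift 1; mill -> shift 1; polish -> shift 1; route -> shift 2; bend -> shift 3; weld -> shift 2

Checking: route(shift 2) before bend(shift 3); polish(shift 1) before route(shift 2); mill(shift 1) before bend(shift 3); mill(shift 1) before route(shift 2); weld(shift 2) != finish(shift 1); weld(shift 2) != polish(shift 1); mill(shift 1) != route(shift 2); finish(shift 1) != bend(shift 3); max 3 per shift (cap 3).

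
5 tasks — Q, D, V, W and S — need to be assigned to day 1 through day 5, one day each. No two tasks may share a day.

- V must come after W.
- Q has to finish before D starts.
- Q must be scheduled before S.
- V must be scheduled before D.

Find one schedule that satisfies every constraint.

V=day 3; S=day 5; Q=day 1; D=day 4; W=day 2

Checking: W(day 2) before V(day 3); Q(day 1) before S(day 5); V(day 3) before D(day 4); Q(day 1) before D(day 4); max 1 per day (cap 1).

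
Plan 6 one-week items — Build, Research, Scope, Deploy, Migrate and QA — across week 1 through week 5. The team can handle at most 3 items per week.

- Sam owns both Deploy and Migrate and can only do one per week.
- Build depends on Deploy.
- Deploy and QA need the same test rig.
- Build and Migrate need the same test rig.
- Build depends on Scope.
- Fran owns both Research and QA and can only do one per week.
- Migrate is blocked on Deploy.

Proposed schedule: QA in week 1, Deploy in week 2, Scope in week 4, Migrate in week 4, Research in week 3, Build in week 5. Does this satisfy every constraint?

Valid

Build depends on Scope — holds.
Build depends on Deploy — holds.
Sam owns both Deploy and Migrate and can only do one per week — holds.
Migrate is blocked on Deploy — holds.
Deploy and QA need the same test rig — holds.
Build and Migrate need the same test rig — holds.
Fran owns both Research and QA and can only do one per week — holds.
The team can handle at most 3 items per week — holds.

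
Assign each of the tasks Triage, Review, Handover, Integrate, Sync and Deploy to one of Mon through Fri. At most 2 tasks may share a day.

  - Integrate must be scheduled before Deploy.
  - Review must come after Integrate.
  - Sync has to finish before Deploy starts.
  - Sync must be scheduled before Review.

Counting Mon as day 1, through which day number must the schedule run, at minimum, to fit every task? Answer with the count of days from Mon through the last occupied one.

3 days

The precedence chain requires at least 2 distinct days.
With at most 2 per day and 6 tasks, at least 3 days are needed.
3 works (last occupied day: Wed): for example Review=Tue; Sync=Mon; Deploy=Tue; Handover=Wed; Integrate=Mon; Triage=Wed.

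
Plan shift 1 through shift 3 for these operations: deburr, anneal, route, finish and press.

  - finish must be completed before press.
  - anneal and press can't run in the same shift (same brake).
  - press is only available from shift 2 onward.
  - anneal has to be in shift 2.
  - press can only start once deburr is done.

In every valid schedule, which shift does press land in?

shift 3

press's window is shift 2–shift 3.
anneal is fixed at shift 2, and press can't share a shift with anneal.
So press must be shift 3.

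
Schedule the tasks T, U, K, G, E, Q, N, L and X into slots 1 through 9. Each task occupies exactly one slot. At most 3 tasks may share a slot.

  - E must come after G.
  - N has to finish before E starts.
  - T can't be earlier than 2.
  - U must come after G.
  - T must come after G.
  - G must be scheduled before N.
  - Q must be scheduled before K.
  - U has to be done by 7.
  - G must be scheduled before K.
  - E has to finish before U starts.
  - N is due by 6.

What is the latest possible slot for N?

Precedence pushes N to at least 2; N's own window allows nothing later than 6; downstream work caps N at 5.
N at 5 is achievable: Q=1; X=2; E=6; T=2; N=5; L=1; G=1; K=2; U=7.

5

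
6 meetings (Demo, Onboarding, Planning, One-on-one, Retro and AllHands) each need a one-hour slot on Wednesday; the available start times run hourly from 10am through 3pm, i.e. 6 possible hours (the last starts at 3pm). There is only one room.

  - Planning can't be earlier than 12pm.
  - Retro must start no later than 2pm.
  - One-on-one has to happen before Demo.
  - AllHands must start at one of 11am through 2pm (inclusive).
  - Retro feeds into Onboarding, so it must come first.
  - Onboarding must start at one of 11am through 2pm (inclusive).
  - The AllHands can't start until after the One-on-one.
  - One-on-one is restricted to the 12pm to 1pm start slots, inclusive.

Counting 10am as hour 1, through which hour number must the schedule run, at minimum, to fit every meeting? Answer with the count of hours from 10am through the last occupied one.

6

The precedence chain requires at least 2 distinct hours.
With at most 1 per hour and 6 meetings, at least 6 hours are needed.
Propagating the time windows through the other constraints, Demo can't land before 1pm — that is hour 4 counting from 10am — so the schedule must run through at least 4 hours.
6 works (last occupied hour: 3pm): for example One-on-one=12pm; AllHands=1pm; Retro=10am; Onboarding=11am; Demo=3pm; Planning=2pm.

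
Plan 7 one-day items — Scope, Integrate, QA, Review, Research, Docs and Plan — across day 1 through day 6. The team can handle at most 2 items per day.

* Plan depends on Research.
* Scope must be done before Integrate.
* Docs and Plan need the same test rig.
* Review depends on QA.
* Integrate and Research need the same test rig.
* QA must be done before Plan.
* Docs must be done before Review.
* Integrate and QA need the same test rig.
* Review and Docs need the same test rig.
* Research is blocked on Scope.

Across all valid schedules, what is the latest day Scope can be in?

day 4

Downstream work caps Scope at day 4.
Scope at day 4 is achievable: Scope in day 4, Integrate in day 6, Research in day 5, Plan in day 6, Review in day 2, QA in day 1, Docs in day 1.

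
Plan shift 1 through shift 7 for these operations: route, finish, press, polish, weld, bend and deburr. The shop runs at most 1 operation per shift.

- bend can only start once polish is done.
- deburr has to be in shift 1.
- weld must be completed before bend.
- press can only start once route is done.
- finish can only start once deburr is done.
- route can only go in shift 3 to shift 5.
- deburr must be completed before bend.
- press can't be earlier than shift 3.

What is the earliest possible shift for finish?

Precedence pushes finish to at least shift 2.
finish at shift 2 is achievable: polish -> shift 5, route -> shift 3, finish -> shift 2, bend -> shift 7, weld -> shift 6, deburr -> shift 1, press -> shift 4.

shift 2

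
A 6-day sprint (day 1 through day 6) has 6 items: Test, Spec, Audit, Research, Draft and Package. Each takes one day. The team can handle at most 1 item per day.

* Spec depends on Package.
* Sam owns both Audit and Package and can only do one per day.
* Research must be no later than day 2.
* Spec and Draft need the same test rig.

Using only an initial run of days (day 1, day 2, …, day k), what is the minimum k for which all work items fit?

6 days

The precedence chain requires at least 2 distinct days.
With at most 1 per day and 6 work items, at least 6 days are needed.
6 works (last occupied day: day 6): for example Package -> day 2; Test -> day 4; Spec -> day 3; Draft -> day 6; Audit -> day 5; Research -> day 1.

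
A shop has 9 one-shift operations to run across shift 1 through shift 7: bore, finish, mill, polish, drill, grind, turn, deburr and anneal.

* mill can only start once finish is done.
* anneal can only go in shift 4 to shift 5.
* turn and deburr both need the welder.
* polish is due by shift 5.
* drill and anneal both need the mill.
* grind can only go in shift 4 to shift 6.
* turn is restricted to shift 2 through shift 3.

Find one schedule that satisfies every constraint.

anneal=shift 4, bore=shift 1, grind=shift 4, deburr=shift 1, polish=shift 1, turn=shift 2, drill=shift 1, mill=shift 2, finish=shift 1

Checking: finish(shift 1) before mill(shift 2); turn(shift 2) != deburr(shift 1); drill(shift 1) != anneal(shift 4); grind=shift 4 in [shift 4,shift 6]; turn=shift 2 in [shift 2,shift 3]; polish=shift 1 in [shift 1,shift 5]; anneal=shift 4 in [shift 4,shift 5].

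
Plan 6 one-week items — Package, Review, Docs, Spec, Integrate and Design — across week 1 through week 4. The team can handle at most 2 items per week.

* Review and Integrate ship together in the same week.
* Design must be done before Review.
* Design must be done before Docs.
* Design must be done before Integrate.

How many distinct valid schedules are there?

56

Splitting on Package: it can be week 1 (18), week 2 (14), week 3 (12), week 4 (12). Listing each branch's schedules as (Review, Docs, Spec, Integrate, Design) by week number:
Package=week 1: (2,3,3,2,1) (2,3,4,2,1) (2,4,3,2,1) (2,4,4,2,1) (3,2,2,3,1) (3,2,4,3,1) (3,4,1,3,2) (3,4,2,3,1) (3,4,2,3,2) (3,4,4,3,1) (3,4,4,3,2) (4,2,2,4,1) (4,2,3,4,1) (4,3,1,4,2) (4,3,2,4,1) (4,3,2,4,2) (4,3,3,4,1) (4,3,3,4,2) — 18.
Package=week 2: (3,2,1,3,1) (3,2,4,3,1) (3,4,1,3,1) (3,4,1,3,2) (3,4,2,3,1) (3,4,4,3,1) (3,4,4,3,2) (4,2,1,4,1) (4,2,3,4,1) (4,3,1,4,1) (4,3,1,4,2) (4,3,2,4,1) (4,3,3,4,1) (4,3,3,4,2) — 14.
Package=week 3: (2,3,1,2,1) (2,3,4,2,1) (2,4,1,2,1) (2,4,3,2,1) (2,4,4,2,1) (4,2,1,4,1) (4,2,2,4,1) (4,2,3,4,1) (4,3,1,4,1) (4,3,1,4,2) (4,3,2,4,1) (4,3,2,4,2) — 12.
Package=week 4: (2,3,1,2,1) (2,3,3,2,1) (2,3,4,2,1) (2,4,1,2,1) (2,4,3,2,1) (3,2,1,3,1) (3,2,2,3,1) (3,2,4,3,1) (3,4,1,3,1) (3,4,1,3,2) (3,4,2,3,1) (3,4,2,3,2) — 12.
Summing: 18 + 14 + 12 + 12 = 56.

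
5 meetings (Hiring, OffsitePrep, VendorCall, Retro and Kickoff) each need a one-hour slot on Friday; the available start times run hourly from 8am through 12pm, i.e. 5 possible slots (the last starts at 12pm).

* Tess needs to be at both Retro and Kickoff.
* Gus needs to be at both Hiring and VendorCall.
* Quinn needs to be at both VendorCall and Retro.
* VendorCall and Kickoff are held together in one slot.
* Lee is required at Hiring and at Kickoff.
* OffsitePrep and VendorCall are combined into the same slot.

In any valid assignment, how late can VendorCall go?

12pm

VendorCall at 12pm is achievable: OffsitePrep -> 12pm, Hiring -> 8am, Kickoff -> 12pm, Retro -> 8am, VendorCall -> 12pm.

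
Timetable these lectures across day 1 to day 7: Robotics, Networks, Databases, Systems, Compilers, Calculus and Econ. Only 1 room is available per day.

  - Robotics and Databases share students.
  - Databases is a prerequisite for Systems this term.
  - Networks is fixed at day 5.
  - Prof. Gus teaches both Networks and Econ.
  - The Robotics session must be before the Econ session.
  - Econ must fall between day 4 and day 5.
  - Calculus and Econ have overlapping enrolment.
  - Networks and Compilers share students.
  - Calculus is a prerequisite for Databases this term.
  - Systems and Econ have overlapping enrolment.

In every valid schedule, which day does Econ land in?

day 4

Econ's window is day 4–day 5.
Networks is fixed at day 5, and Econ can't share a day with Networks.
So Econ must be day 4.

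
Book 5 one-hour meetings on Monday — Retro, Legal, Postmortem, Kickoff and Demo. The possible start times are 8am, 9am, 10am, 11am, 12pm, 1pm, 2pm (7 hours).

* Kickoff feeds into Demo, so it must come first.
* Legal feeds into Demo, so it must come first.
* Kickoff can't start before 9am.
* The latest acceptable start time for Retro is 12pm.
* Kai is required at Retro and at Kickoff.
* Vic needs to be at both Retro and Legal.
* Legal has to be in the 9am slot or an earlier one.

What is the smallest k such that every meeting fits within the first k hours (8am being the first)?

The precedence chain requires at least 2 distinct hours.
Propagating the time windows through the other constraints, Demo can't land before 10am — that is hour 3 counting from 8am — so the schedule must run through at least 3 hours.
3 works (last occupied hour: 10am): for example Postmortem in 8am, Kickoff in 9am, Legal in 8am, Demo in 10am, Retro in 10am.

3 hours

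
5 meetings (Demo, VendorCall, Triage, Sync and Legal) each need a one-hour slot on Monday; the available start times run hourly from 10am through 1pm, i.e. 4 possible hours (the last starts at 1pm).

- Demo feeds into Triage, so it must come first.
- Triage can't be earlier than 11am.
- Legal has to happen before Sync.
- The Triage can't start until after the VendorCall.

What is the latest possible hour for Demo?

Downstream work caps Demo at 12pm.
Demo at 12pm is achievable: VendorCall -> 10am, Demo -> 12pm, Triage -> 1pm, Legal -> 10am, Sync -> 11am.

12pm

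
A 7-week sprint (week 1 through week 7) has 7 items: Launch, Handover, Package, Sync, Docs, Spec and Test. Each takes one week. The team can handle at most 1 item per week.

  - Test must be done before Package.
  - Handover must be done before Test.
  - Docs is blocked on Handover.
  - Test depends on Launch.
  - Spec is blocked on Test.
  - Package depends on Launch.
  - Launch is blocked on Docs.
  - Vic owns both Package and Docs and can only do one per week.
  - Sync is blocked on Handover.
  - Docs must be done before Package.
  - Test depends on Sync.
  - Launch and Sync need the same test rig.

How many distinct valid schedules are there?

Splitting on Launch: it can be week 3 (2), week 4 (4). Listing each branch's schedules as (Handover, Package, Sync, Docs, Spec, Test) by week number:
Launch=week 3: (1,6,4,2,7,5) (1,7,4,2,6,5) — 2.
Launch=week 4: (1,6,2,3,7,5) (1,6,3,2,7,5) (1,7,2,3,6,5) (1,7,3,2,6,5) — 4.
Summing: 2 + 4 = 6.

6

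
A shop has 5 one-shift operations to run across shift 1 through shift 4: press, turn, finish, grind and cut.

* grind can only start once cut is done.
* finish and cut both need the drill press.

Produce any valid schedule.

turn -> shift 1, finish -> shift 2, grind -> shift 2, press -> shift 1, cut -> shift 1

Checking: cut(shift 1) before grind(shift 2); finish(shift 2) != cut(shift 1).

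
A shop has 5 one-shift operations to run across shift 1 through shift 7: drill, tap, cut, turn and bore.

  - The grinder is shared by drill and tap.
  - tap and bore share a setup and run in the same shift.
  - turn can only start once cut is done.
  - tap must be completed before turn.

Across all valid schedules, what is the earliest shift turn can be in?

Precedence pushes turn to at least shift 2.
turn at shift 2 is achievable: tap in shift 1, turn in shift 2, drill in shift 2, cut in shift 1, bore in shift 1.

shift 2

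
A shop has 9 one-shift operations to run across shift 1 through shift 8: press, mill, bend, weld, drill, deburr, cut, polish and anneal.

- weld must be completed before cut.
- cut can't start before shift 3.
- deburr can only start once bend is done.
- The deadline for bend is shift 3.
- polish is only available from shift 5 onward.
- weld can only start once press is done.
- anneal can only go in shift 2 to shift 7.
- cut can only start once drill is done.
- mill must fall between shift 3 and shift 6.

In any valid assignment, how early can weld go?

shift 2

Precedence pushes weld to at least shift 2; downstream work caps weld at shift 7.
weld at shift 2 is achievable: drill=shift 1, polish=shift 5, mill=shift 3, bend=shift 1, anneal=shift 2, cut=shift 3, press=shift 1, weld=shift 2, deburr=shift 2.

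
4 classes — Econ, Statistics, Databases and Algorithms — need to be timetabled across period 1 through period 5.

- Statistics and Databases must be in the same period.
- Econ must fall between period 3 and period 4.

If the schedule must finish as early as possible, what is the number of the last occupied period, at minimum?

Econ can't be placed before period 3, so the schedule must run through at least period 3.
3 works (last occupied period: period 3): for example Econ -> period 3; Algorithms -> period 1; Statistics -> period 1; Databases -> period 1.

3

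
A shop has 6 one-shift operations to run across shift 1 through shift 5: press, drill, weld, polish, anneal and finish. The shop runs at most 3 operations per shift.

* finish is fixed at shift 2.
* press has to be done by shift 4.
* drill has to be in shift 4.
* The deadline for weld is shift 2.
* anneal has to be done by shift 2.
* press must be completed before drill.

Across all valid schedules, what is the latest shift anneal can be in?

Anneal's own window allows nothing later than shift 2.
anneal at shift 2 is achievable: drill=shift 4, anneal=shift 2, weld=shift 1, press=shift 1, finish=shift 2, polish=shift 1.

shift 2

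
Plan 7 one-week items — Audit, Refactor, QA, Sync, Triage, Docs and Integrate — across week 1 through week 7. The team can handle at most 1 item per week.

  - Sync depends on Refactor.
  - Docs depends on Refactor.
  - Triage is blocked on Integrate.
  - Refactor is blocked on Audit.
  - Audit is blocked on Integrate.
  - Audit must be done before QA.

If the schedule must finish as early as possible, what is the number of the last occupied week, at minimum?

The precedence chain requires at least 4 distinct weeks.
With at most 1 per week and 7 tasks, at least 7 weeks are needed.
7 works (last occupied week: week 7): for example QA in week 4; Audit in week 2; Triage in week 6; Refactor in week 3; Sync in week 5; Docs in week 7; Integrate in week 1.

week 7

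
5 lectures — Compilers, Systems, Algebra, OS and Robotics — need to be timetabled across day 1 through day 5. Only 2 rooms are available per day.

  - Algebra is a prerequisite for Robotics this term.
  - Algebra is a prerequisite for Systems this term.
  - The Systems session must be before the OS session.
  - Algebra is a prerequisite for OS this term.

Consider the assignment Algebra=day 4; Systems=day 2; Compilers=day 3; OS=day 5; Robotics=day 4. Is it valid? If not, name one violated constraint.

No — it violates: Algebra is a prerequisite for Systems this term

Algebra is a prerequisite for Systems this term — violated.
Algebra is a prerequisite for Robotics this term — violated.
Algebra is a prerequisite for OS this term — holds.
Only 2 rooms are available per day — holds.
The Systems session must be before the OS session — holds.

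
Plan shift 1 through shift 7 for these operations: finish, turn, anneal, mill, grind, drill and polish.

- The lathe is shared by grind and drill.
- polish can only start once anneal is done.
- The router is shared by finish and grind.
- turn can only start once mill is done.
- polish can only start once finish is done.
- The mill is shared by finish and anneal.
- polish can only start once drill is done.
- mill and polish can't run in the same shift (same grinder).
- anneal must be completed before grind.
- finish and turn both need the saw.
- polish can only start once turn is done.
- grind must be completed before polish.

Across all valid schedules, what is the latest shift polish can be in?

Precedence pushes polish to at least shift 3.
polish at shift 7 is achievable: finish -> shift 3; anneal -> shift 1; polish -> shift 7; grind -> shift 2; drill -> shift 1; mill -> shift 1; turn -> shift 2.

shift 7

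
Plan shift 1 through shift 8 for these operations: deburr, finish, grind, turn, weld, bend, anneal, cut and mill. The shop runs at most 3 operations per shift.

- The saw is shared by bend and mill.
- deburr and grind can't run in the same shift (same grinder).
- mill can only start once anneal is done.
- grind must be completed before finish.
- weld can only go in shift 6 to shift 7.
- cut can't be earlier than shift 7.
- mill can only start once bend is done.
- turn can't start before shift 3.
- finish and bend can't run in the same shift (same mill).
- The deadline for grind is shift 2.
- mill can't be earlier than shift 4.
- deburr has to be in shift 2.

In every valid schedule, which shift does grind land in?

shift 1

grind's window is shift 1–shift 2.
deburr is fixed at shift 2, and grind can't share a shift with deburr.
So grind must be shift 1.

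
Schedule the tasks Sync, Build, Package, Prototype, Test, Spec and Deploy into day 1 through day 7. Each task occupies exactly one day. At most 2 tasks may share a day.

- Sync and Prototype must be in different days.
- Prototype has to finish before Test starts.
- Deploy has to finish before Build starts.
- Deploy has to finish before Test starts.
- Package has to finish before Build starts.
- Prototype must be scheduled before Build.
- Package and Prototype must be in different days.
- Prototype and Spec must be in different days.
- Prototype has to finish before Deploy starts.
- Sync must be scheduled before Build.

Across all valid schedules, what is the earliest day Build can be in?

Precedence pushes Build to at least day 3.
Build at day 4 is achievable: Spec -> day 4, Sync -> day 2, Deploy -> day 2, Build -> day 4, Prototype -> day 1, Package -> day 3, Test -> day 3.
Nothing earlier works — the conflict and capacity constraints rule out every day before day 4.

day 4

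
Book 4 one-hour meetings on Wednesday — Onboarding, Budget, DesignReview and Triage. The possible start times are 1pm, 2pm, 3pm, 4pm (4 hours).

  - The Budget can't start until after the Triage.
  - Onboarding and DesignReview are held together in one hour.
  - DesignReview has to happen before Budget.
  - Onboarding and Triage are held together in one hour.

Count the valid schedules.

Splitting on Onboarding: it can be 1pm (3), 2pm (2), 3pm (1). Listing each branch's schedules as (Budget, DesignReview, Triage):
Onboarding=1pm: (2pm,1pm,1pm) (3pm,1pm,1pm) (4pm,1pm,1pm) — 3.
Onboarding=2pm: (3pm,2pm,2pm) (4pm,2pm,2pm) — 2.
Onboarding=3pm: (4pm,3pm,3pm) — 1.
Summing: 3 + 2 + 1 = 6.

6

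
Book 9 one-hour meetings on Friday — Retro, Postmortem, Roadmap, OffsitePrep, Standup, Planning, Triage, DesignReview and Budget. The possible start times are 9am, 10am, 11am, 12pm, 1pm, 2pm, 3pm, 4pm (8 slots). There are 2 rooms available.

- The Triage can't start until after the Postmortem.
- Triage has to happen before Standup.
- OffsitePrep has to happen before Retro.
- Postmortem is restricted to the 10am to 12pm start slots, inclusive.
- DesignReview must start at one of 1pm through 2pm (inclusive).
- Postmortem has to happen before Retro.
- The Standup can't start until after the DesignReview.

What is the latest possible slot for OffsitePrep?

3pm

Downstream work caps OffsitePrep at 3pm.
OffsitePrep at 3pm is achievable: DesignReview in 1pm, Standup in 2pm, Triage in 11am, Budget in 10am, Postmortem in 10am, OffsitePrep in 3pm, Retro in 4pm, Roadmap in 9am, Planning in 9am.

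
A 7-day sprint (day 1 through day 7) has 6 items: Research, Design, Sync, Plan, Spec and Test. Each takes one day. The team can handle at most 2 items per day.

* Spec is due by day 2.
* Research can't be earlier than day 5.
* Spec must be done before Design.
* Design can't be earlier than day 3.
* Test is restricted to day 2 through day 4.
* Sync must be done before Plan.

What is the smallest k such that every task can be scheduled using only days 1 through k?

The precedence chain requires at least 2 distinct days.
With at most 2 per day and 6 tasks, at least 3 days are needed.
Research can't be placed before day 5, so the schedule must run through at least day 5.
5 works (last occupied day: day 5): for example Plan -> day 2, Sync -> day 1, Design -> day 3, Test -> day 2, Research -> day 5, Spec -> day 1.

5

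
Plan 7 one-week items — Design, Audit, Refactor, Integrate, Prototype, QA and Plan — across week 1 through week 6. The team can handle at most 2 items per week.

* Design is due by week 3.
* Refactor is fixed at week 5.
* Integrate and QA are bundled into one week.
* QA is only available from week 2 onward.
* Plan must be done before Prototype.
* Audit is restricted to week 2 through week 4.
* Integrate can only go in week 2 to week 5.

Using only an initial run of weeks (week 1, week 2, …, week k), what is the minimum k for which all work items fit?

The precedence chain requires at least 2 distinct weeks.
With at most 2 per week and 7 work items, at least 4 weeks are needed.
Refactor can't be placed before week 5, so the schedule must run through at least week 5.
5 works (last occupied week: week 5): for example Integrate in week 3, Refactor in week 5, Design in week 1, Audit in week 2, Plan in week 1, QA in week 3, Prototype in week 2.

5 weeks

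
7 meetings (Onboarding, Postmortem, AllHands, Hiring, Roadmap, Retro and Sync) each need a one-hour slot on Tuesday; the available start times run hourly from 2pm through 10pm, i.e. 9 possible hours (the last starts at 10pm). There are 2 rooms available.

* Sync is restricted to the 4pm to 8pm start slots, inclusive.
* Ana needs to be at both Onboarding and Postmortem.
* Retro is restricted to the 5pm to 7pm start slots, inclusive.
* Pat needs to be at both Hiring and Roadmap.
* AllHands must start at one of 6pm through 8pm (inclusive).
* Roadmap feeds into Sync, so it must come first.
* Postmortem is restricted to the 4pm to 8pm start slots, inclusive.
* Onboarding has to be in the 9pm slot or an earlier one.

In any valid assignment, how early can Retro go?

Retro is available from 5pm; Retro's own window allows nothing later than 7pm.
Retro at 5pm is achievable: AllHands=6pm, Roadmap=2pm, Hiring=3pm, Onboarding=2pm, Sync=4pm, Postmortem=4pm, Retro=5pm.

5pm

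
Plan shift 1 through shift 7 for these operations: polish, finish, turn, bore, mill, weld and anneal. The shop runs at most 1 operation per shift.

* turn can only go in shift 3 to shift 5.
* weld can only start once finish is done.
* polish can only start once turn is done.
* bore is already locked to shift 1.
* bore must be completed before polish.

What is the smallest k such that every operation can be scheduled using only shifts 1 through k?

The precedence chain requires at least 2 distinct shifts.
With at most 1 per shift and 7 operations, at least 7 shifts are needed.
Propagating the time windows through the other constraints, polish can't land before shift 4, so the schedule must run through at least shift 4.
7 works (last occupied shift: shift 7): for example anneal=shift 7, bore=shift 1, polish=shift 4, weld=shift 5, turn=shift 3, mill=shift 6, finish=shift 2.

7 shifts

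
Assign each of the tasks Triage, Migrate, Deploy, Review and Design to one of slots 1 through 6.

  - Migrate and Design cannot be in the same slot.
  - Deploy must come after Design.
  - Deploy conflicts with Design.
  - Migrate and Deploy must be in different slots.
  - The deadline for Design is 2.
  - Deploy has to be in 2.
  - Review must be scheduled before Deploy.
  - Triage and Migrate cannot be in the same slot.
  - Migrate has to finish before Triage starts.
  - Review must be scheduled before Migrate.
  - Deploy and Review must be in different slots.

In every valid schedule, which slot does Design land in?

Design's window is 1–2.
Deploy is fixed at 2, and Design can't share a slot with Deploy.
So Design must be 1.

1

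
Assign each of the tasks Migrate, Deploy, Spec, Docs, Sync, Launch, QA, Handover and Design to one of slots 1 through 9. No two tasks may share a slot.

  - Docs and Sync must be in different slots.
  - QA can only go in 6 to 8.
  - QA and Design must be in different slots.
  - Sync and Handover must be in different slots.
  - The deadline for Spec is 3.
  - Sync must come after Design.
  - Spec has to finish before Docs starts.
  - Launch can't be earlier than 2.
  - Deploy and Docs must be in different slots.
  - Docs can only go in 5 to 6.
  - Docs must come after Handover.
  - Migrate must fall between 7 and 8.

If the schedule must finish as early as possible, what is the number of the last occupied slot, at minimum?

The precedence chain requires at least 2 distinct slots.
With at most 1 per slot and 9 tasks, at least 9 slots are needed.
Migrate can't be placed before 7, so the schedule must run through at least slot 7.
9 works (last occupied slot: 9): for example QA -> 6; Spec -> 1; Sync -> 8; Docs -> 5; Launch -> 2; Migrate -> 7; Handover -> 3; Design -> 4; Deploy -> 9.

9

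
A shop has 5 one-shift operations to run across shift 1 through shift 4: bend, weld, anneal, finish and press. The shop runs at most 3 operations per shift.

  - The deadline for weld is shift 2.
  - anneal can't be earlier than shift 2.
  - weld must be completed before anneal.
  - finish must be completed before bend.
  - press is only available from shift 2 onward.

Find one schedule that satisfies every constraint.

anneal -> shift 2; finish -> shift 1; weld -> shift 1; bend -> shift 2; press -> shift 2

Checking: finish(shift 1) before bend(shift 2); weld(shift 1) before anneal(shift 2); press=shift 2 in [shift 2,shift 4]; anneal=shift 2 in [shift 2,shift 4]; weld=shift 1 in [shift 1,shift 2]; max 3 per shift (cap 3).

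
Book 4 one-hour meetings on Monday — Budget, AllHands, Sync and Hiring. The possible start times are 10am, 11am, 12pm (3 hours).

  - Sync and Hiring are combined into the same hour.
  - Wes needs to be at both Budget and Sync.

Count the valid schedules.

Splitting on Budget: it can be 10am (6), 11am (6), 12pm (6). Listing each branch's schedules as (AllHands, Sync, Hiring):
Budget=10am: (10am,11am,11am) (10am,12pm,12pm) (11am,11am,11am) (11am,12pm,12pm) (12pm,11am,11am) (12pm,12pm,12pm) — 6.
Budget=11am: (10am,10am,10am) (10am,12pm,12pm) (11am,10am,10am) (11am,12pm,12pm) (12pm,10am,10am) (12pm,12pm,12pm) — 6.
Budget=12pm: (10am,10am,10am) (10am,11am,11am) (11am,10am,10am) (11am,11am,11am) (12pm,10am,10am) (12pm,11am,11am) — 6.
Summing: 6 + 6 + 6 = 18.

18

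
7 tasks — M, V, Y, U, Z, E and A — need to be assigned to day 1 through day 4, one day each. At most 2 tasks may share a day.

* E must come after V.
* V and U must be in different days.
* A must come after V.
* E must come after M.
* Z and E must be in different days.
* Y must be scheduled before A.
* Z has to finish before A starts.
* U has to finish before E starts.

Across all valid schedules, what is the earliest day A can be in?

Precedence pushes A to at least day 2.
A at day 3 is achievable: A=day 3; U=day 3; M=day 1; E=day 4; Y=day 2; Z=day 2; V=day 1.
Nothing earlier works — the conflict and capacity constraints rule out every day before day 3.

day 3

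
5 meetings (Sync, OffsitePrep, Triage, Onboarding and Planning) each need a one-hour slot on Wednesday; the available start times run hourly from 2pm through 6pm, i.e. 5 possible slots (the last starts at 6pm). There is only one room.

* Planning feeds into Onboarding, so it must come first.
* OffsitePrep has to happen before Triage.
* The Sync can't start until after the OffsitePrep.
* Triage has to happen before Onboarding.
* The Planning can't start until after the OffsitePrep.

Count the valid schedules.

8

Splitting on Sync: it can be 3pm (2), 4pm (2), 5pm (2), 6pm (2). Listing each branch's schedules as (OffsitePrep, Triage, Onboarding, Planning):
Sync=3pm: (2pm,4pm,6pm,5pm) (2pm,5pm,6pm,4pm) — 2.
Sync=4pm: (2pm,3pm,6pm,5pm) (2pm,5pm,6pm,3pm) — 2.
Sync=5pm: (2pm,3pm,6pm,4pm) (2pm,4pm,6pm,3pm) — 2.
Sync=6pm: (2pm,3pm,5pm,4pm) (2pm,4pm,5pm,3pm) — 2.
Summing: 2 + 2 + 2 + 2 = 8.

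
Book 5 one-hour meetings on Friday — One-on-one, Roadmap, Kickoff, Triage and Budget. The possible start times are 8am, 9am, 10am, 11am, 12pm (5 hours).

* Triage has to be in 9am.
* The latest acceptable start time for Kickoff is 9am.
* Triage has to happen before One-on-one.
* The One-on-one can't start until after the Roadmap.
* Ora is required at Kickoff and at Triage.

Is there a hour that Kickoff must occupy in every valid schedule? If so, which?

Kickoff's window is 8am–9am.
Triage is fixed at 9am, and Kickoff can't share a hour with Triage.
So Kickoff must be 8am.

8am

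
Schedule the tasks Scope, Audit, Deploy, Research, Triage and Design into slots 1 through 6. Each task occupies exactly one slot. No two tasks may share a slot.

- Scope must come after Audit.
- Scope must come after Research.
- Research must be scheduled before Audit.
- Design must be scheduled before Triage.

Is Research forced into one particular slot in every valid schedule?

No

Research can be 1 (e.g. Scope -> 3; Design -> 4; Triage -> 5; Research -> 1; Audit -> 2; Deploy -> 6) or 2 (e.g. Deploy=6; Audit=3; Research=2; Triage=5; Design=1; Scope=4).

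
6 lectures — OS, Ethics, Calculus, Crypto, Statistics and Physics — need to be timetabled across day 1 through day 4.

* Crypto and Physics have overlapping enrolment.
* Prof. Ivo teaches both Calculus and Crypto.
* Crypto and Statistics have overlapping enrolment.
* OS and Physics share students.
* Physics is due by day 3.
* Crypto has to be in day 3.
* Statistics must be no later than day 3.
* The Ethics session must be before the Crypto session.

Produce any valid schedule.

Calculus -> day 1, Ethics -> day 1, Crypto -> day 3, Physics -> day 1, OS -> day 2, Statistics -> day 1

Checking: Ethics(day 1) before Crypto(day 3); OS(day 2) != Physics(day 1); Crypto(day 3) != Statistics(day 1); Crypto(day 3) != Physics(day 1); Calculus(day 1) != Crypto(day 3); Crypto=day 3 in [day 3,day 3]; Physics=day 1 in [day 1,day 3]; Statistics=day 1 in [day 1,day 3].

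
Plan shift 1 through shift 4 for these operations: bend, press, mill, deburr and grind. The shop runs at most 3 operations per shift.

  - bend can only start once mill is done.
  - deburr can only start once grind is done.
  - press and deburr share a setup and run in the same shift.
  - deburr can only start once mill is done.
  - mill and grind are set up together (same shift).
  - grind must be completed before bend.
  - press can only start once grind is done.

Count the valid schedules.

14

Splitting on bend: it can be shift 2 (3), shift 3 (5), shift 4 (6). Listing each branch's schedules as (press, mill, deburr, grind) by shift number:
bend=shift 2: (2,1,2,1) (3,1,3,1) (4,1,4,1) — 3.
bend=shift 3: (2,1,2,1) (3,1,3,1) (3,2,3,2) (4,1,4,1) (4,2,4,2) — 5.
bend=shift 4: (2,1,2,1) (3,1,3,1) (3,2,3,2) (4,1,4,1) (4,2,4,2) (4,3,4,3) — 6.
Summing: 3 + 5 + 6 = 14.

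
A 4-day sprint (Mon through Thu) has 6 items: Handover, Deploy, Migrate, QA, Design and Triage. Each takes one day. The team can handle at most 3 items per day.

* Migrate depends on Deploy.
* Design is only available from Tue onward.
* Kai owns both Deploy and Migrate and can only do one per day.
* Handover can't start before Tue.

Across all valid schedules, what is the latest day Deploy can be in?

Wed

Downstream work caps Deploy at Wed.
Deploy at Wed is achievable: QA -> Mon; Migrate -> Thu; Deploy -> Wed; Handover -> Tue; Design -> Tue; Triage -> Mon.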